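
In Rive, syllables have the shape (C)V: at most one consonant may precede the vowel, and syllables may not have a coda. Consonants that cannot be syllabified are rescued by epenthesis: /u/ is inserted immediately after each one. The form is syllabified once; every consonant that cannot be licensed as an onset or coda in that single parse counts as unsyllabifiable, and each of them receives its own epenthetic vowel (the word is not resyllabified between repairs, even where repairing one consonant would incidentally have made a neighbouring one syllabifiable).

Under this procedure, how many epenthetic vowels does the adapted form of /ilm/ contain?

The unsyllabifiable consonants are /l/, /m/; each receives one epenthetic vowel.

2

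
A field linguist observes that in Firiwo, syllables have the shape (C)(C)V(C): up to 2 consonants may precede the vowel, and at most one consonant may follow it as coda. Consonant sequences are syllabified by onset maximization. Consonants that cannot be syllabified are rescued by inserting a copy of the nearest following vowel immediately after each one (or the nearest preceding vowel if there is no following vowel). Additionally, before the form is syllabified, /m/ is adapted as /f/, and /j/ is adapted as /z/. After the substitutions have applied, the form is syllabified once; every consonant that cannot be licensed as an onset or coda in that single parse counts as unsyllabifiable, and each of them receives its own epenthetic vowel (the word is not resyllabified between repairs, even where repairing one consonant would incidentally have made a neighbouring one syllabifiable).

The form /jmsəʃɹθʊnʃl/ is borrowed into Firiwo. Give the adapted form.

zəfsəʃɹθʊnʃʊlʊ

Substitution: /j/ → /z/, /m/ → /f/, giving /zfsəʃɹθʊnʃl/.
Syllabifying with onset maximization leaves /z/, /ʃ/, /l/ stranded (at most one coda consonant is licensed; onsets may contain at most 2 consonants).
Inserting the epenthetic vowel yields /z/ → /zə/, /ʃ/ → /ʃʊ/, /l/ → /lʊ/.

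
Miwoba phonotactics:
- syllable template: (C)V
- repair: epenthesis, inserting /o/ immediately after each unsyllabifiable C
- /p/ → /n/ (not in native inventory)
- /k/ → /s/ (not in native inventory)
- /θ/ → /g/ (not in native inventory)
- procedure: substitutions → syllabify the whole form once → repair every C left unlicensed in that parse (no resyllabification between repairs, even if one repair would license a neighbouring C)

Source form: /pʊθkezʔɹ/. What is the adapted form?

Substitution: /p/ → /n/, /θ/ → /g/, /k/ → /s/, giving /nʊgsezʔɹ/.
The consonants /g/, /z/, /ʔ/, /ɹ/ cannot be parsed into a legal (C)V syllable (no codas are permitted; onsets are limited to one consonant).
Epenthesis after each stranded consonant: /g/ → /go/, /z/ → /zo/, /ʔ/ → /ʔo/, /ɹ/ → /ɹo/.

nʊgosezoʔoɹo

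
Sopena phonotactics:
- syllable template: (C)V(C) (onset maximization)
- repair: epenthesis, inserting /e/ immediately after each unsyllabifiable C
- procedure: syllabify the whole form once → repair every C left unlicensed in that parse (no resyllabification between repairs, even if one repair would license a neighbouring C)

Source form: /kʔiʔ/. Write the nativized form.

Syllabifying with onset maximization leaves /k/ stranded (at most one coda consonant is licensed; onsets are limited to one consonant).
Inserting the epenthetic vowel yields /k/ → /ke/.

keʔiʔ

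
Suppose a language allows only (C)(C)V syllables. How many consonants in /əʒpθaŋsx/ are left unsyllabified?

4

The consonants /ʒ/, /ŋ/, /s/, /x/ cannot be parsed into a legal (C)(C)V syllable (no codas are permitted; onsets may contain at most 2 consonants).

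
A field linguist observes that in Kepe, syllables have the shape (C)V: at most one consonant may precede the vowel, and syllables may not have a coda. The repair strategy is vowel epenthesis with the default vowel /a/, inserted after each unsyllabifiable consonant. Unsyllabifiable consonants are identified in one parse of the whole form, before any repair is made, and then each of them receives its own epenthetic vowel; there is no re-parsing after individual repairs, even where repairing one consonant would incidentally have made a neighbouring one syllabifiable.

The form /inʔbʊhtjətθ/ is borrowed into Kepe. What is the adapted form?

The consonants /n/, /ʔ/, /h/, /t/, /t/, /θ/ cannot be parsed into a legal (C)V syllable (no codas are permitted; onsets are limited to one consonant).
Each unlicensed consonant becomes the onset of a new syllable: /n/ → /na/, /ʔ/ → /ʔa/, /h/ → /ha/, /t/ → /ta/, /t/ → /ta/, /θ/ → /θa/.

inaʔabʊhatajətaθa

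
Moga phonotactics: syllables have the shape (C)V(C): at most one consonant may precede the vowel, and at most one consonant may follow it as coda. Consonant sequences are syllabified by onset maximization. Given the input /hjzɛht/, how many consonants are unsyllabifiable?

The consonants /h/, /j/, /t/ cannot be parsed into a legal (C)V(C) syllable (at most one coda consonant is licensed; onsets are limited to one consonant).

3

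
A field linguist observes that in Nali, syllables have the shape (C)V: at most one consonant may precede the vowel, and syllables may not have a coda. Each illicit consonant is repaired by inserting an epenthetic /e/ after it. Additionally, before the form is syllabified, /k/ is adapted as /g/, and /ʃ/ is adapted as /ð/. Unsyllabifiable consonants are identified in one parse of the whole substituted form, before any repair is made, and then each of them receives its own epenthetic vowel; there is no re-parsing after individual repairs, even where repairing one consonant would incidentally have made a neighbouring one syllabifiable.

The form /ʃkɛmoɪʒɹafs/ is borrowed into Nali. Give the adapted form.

ðegɛmoɪʒeɹafese

Substitution: /ʃ/ → /ð/, /k/ → /g/, giving /ðgɛmoɪʒɹafs/.
Syllabifying with onset maximization leaves /ð/, /ʒ/, /f/, /s/ stranded (no codas are permitted; onsets are limited to one consonant).
Each unlicensed consonant becomes the onset of a new syllable: /ð/ → /ðe/, /ʒ/ → /ʒe/, /f/ → /fe/, /s/ → /se/.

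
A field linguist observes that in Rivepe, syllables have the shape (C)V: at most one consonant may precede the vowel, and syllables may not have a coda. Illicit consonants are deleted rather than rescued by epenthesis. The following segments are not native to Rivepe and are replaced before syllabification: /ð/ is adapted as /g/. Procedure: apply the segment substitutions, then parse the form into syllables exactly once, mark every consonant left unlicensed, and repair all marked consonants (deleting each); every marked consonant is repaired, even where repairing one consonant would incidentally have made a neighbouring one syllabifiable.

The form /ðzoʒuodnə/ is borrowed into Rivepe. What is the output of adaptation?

zoʒuonə

Substitution: /ð/ → /g/, giving /gzoʒuodnə/.
Under (C)V, the unsyllabifiable consonants are /g/, /d/ (no codas are permitted; onsets are limited to one consonant).
Each unlicensed consonant is deleted: /g/, /d/.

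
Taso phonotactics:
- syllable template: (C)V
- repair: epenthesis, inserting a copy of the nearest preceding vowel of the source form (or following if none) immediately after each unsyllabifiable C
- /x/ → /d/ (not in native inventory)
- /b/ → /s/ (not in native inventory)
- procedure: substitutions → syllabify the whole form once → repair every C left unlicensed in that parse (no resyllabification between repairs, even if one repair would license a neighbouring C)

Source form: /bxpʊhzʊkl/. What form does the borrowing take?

sʊdʊpʊhʊzʊkʊlʊ

Substitution: /b/ → /s/, /x/ → /d/, giving /sdpʊhzʊkl/.
Under (C)V, the unsyllabifiable consonants are /s/, /d/, /h/, /k/, /l/ (no codas are permitted; onsets are limited to one consonant).
Each unlicensed consonant becomes the onset of a new syllable: /s/ → /sʊ/, /d/ → /dʊ/, /h/ → /hʊ/, /k/ → /kʊ/, /l/ → /lʊ/.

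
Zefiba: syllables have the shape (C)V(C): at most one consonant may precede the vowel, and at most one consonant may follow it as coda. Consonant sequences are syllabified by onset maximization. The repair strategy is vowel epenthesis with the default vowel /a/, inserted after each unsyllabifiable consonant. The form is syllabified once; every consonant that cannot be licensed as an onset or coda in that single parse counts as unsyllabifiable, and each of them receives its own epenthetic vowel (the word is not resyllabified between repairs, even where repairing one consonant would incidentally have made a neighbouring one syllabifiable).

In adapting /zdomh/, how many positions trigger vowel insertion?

The unsyllabifiable consonants are /z/, /h/; each receives one epenthetic vowel.

2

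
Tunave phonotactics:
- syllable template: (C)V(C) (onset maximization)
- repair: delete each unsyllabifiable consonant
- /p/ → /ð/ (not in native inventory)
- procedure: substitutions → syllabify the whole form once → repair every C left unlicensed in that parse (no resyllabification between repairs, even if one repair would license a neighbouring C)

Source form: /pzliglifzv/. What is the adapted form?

liglif

Substitution: /p/ → /ð/, giving /ðzliglifzv/.
Syllabifying with onset maximization leaves /ð/, /z/, /z/, /v/ stranded (at most one coda consonant is licensed; onsets are limited to one consonant).
Deletion applies to /ð/, /z/, /z/, /v/.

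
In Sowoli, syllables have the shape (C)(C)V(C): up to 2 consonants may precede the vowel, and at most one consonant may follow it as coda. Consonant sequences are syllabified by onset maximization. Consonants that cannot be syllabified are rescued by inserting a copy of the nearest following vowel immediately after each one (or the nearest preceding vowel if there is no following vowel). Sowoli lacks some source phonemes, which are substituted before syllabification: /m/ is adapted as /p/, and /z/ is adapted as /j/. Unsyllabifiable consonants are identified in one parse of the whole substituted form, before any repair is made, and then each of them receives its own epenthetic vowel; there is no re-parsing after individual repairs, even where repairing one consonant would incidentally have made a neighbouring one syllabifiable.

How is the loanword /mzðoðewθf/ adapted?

Substitution: /m/ → /p/, /z/ → /j/, giving /pjðoðewθf/.
Syllabifying with onset maximization leaves /p/, /θ/, /f/ stranded (at most one coda consonant is licensed; onsets may contain at most 2 consonants).
Epenthesis after each stranded consonant: /p/ → /po/, /θ/ → /θe/, /f/ → /fe/.

pojðoðewθefe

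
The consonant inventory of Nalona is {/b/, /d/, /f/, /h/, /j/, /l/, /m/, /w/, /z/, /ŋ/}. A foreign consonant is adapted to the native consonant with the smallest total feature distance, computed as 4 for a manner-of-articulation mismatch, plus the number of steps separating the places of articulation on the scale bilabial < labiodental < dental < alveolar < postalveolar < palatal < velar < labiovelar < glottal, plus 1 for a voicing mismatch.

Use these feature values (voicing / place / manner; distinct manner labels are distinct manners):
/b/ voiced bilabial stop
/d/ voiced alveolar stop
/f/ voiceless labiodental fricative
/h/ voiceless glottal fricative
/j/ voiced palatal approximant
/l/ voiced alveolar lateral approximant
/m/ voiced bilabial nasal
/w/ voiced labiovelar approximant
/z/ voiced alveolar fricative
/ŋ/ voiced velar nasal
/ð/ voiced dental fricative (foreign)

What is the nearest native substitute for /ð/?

/z/ is closest: same manner (fricative), place distance 1 (dental→alveolar), same voicing; total 1. Next closest is /f/ at distance 2.

z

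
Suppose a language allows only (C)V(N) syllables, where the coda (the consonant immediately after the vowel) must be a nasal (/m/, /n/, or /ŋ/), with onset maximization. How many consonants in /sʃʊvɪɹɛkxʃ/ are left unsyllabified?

4

The consonants /s/, /k/, /x/, /ʃ/ cannot be parsed into a legal (C)V(N) syllable (only a nasal (/m/, /n/, or /ŋ/) is licensed in coda position; onsets are limited to one consonant).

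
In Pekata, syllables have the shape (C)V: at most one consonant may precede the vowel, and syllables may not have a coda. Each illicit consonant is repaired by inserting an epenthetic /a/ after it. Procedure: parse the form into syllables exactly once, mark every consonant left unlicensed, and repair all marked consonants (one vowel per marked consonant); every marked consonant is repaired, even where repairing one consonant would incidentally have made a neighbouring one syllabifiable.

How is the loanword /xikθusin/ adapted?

xikaθusina

Under (C)V, the unsyllabifiable consonants are /k/, /n/ (no codas are permitted; onsets are limited to one consonant).
Each unlicensed consonant becomes the onset of a new syllable: /k/ → /ka/, /n/ → /na/.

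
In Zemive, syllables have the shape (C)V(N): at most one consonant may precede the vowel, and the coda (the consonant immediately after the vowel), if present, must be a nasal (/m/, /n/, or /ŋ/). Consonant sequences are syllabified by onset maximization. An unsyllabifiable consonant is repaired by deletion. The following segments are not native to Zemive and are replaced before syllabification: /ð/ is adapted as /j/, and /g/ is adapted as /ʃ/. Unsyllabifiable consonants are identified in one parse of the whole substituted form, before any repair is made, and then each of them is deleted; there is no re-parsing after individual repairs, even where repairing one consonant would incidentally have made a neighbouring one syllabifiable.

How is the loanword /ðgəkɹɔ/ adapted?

Substitution: /ð/ → /j/, /g/ → /ʃ/, giving /jʃəkɹɔ/.
Under (C)V(N), the unsyllabifiable consonants are /j/, /k/ (only a nasal (/m/, /n/, or /ŋ/) is licensed in coda position; onsets are limited to one consonant).
Deletion applies to /j/, /k/.

ʃəɹɔ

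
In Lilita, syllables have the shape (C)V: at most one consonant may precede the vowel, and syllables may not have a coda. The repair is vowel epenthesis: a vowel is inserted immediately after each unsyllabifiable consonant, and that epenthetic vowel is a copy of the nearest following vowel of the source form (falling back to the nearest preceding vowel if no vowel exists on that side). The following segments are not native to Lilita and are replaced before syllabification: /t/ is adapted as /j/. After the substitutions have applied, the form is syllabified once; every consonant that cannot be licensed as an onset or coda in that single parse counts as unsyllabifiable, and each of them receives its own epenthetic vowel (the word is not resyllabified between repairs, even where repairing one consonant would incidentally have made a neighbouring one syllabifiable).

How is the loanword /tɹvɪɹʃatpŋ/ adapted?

Substitution: /t/ → /j/, giving /jɹvɪɹʃajpŋ/.
Syllabifying with onset maximization leaves /j/, /ɹ/, /ɹ/, /j/, /p/, /ŋ/ stranded (no codas are permitted; onsets are limited to one consonant).
Each unlicensed consonant becomes the onset of a new syllable: /j/ → /jɪ/, /ɹ/ → /ɹɪ/, /ɹ/ → /ɹa/, /j/ → /ja/, /p/ → /pa/, /ŋ/ → /ŋa/.

jɪɹɪvɪɹaʃajapaŋa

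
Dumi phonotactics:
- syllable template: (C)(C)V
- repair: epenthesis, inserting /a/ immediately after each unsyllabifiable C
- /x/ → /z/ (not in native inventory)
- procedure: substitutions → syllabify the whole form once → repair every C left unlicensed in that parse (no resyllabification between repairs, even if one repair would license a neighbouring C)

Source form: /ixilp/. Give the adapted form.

Substitution: /x/ → /z/, giving /izilp/.
Syllabifying with onset maximization leaves /l/, /p/ stranded (no codas are permitted; onsets may contain at most 2 consonants).
Epenthesis after each stranded consonant: /l/ → /la/, /p/ → /pa/.

izilapa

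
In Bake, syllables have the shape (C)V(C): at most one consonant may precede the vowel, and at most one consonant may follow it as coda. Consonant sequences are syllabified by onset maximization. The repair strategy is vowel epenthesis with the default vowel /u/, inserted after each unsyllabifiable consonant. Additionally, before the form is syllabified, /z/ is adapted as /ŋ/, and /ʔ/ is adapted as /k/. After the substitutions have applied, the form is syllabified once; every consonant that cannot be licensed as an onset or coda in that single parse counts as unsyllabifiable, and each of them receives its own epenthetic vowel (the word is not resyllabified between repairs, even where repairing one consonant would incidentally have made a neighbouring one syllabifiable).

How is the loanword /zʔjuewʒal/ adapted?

ŋukujuewʒal

Substitution: /z/ → /ŋ/, /ʔ/ → /k/, giving /ŋkjuewʒal/.
Under (C)V(C), the unsyllabifiable consonants are /ŋ/, /k/ (at most one coda consonant is licensed; onsets are limited to one consonant).
Epenthesis after each stranded consonant: /ŋ/ → /ŋu/, /k/ → /ku/.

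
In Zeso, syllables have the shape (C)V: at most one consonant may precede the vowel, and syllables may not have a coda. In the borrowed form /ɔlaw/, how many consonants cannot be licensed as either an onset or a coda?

Syllabifying with onset maximization leaves /w/ stranded (no codas are permitted; onsets are limited to one consonant).

1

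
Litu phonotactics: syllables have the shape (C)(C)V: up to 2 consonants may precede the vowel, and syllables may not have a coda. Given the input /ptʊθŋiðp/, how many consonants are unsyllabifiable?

2

Syllabifying with onset maximization leaves /ð/, /p/ stranded (no codas are permitted; onsets may contain at most 2 consonants).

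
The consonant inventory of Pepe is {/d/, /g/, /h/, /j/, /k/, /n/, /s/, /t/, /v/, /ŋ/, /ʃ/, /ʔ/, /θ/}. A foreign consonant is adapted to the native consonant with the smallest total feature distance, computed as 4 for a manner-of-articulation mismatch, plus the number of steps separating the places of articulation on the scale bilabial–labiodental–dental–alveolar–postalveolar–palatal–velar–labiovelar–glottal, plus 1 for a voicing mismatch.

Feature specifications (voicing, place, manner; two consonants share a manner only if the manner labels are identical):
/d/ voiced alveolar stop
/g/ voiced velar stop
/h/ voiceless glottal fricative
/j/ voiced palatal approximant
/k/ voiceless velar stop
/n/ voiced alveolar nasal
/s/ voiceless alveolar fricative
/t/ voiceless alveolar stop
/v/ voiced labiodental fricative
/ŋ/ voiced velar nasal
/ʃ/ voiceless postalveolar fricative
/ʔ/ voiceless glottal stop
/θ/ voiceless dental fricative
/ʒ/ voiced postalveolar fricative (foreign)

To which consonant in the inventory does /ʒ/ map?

ʃ

/ʃ/ is closest: same manner (fricative), place distance 0 (postalveolar→postalveolar), voicing differs (+1); total 1. Next closest is /s/ at distance 2.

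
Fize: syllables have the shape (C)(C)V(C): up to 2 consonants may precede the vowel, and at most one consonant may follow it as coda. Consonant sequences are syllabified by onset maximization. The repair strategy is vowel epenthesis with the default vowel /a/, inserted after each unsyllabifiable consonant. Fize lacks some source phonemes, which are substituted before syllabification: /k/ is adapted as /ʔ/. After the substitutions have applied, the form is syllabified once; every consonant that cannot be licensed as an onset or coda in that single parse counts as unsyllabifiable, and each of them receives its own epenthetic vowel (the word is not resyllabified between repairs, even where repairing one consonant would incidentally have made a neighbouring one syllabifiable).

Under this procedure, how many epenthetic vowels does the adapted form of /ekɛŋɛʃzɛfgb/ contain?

After substitution the input is /eʔɛŋɛʃzɛfgb/.
The unsyllabifiable consonants are /g/, /b/; each receives one epenthetic vowel.

2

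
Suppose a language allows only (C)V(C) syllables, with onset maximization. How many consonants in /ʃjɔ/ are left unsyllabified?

1

Syllabifying with onset maximization leaves /ʃ/ stranded (at most one coda consonant is licensed; onsets are limited to one consonant).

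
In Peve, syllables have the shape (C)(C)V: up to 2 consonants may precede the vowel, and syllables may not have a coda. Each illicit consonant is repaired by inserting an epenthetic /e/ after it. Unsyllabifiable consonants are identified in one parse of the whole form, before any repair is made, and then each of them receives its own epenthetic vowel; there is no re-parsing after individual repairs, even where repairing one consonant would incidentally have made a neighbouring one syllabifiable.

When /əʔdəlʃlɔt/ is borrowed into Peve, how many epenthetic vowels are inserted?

2

The unsyllabifiable consonants are /l/, /t/; each receives one epenthetic vowel.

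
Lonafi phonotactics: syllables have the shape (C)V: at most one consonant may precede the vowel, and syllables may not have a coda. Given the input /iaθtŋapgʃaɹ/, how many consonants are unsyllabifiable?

5

Syllabifying with onset maximization leaves /θ/, /t/, /p/, /g/, /ɹ/ stranded (no codas are permitted; onsets are limited to one consonant).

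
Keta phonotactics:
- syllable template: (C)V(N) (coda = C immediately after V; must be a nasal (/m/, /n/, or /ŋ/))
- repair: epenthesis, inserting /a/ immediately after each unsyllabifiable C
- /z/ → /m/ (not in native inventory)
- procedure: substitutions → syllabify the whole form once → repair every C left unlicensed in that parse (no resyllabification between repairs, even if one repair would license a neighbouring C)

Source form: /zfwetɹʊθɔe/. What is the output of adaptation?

mafawetaɹʊθɔe

Substitution: /z/ → /m/, giving /mfwetɹʊθɔe/.
The consonants /m/, /f/, /t/ cannot be parsed into a legal (C)V(N) syllable (only a nasal (/m/, /n/, or /ŋ/) is licensed in coda position; onsets are limited to one consonant).
Epenthesis after each stranded consonant: /m/ → /ma/, /f/ → /fa/, /t/ → /ta/.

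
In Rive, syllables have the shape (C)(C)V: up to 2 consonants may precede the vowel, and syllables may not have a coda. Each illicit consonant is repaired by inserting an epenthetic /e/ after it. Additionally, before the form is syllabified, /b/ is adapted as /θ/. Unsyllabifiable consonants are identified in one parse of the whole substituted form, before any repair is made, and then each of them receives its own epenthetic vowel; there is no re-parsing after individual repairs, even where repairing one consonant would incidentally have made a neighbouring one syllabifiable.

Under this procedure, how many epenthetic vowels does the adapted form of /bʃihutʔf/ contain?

3

After substitution the input is /θʃihutʔf/.
The unsyllabifiable consonants are /t/, /ʔ/, /f/; each receives one epenthetic vowel.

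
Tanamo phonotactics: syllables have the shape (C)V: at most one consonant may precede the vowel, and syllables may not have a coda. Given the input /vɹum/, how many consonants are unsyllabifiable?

Syllabifying with onset maximization leaves /v/, /m/ stranded (no codas are permitted; onsets are limited to one consonant).

2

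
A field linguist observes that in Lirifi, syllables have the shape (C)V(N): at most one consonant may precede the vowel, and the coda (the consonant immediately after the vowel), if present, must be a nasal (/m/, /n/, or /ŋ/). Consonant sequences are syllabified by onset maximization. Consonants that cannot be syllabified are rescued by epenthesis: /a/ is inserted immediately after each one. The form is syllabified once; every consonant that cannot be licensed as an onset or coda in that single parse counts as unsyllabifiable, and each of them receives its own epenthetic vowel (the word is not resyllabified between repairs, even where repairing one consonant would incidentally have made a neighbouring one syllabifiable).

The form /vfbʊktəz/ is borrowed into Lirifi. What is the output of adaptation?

Syllabifying with onset maximization leaves /v/, /f/, /k/, /z/ stranded (only a nasal (/m/, /n/, or /ŋ/) is licensed in coda position; onsets are limited to one consonant).
Each unlicensed consonant becomes the onset of a new syllable: /v/ → /va/, /f/ → /fa/, /k/ → /ka/, /z/ → /za/.

vafabʊkatəza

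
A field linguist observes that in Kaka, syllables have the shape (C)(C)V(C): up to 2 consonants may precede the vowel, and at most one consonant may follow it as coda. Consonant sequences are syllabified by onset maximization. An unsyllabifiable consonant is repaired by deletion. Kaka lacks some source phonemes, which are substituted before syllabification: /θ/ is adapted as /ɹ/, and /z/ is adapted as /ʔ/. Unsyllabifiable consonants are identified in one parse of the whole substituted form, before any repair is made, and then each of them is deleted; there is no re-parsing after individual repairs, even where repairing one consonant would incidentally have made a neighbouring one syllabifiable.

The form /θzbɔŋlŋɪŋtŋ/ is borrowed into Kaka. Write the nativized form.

ʔbɔŋlŋɪŋ

Substitution: /θ/ → /ɹ/, /z/ → /ʔ/, giving /ɹʔbɔŋlŋɪŋtŋ/.
Syllabifying with onset maximization leaves /ɹ/, /t/, /ŋ/ stranded (at most one coda consonant is licensed; onsets may contain at most 2 consonants).
Deletion applies to /ɹ/, /t/, /ŋ/.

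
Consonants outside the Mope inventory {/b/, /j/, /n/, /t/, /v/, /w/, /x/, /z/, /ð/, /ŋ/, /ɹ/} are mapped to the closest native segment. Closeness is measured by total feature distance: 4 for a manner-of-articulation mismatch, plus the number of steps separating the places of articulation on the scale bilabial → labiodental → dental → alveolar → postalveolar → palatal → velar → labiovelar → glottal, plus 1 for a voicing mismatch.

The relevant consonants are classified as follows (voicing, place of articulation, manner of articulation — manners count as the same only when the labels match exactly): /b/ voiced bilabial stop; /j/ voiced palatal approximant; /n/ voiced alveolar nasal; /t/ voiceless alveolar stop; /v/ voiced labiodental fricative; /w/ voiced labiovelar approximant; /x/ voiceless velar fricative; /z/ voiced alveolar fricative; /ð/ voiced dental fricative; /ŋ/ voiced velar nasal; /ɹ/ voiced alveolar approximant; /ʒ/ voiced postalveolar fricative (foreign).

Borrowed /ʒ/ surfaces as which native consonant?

z

/z/ is closest: same manner (fricative), place distance 1 (postalveolar→alveolar), same voicing; total 1. Next closest is /ð/ at distance 2.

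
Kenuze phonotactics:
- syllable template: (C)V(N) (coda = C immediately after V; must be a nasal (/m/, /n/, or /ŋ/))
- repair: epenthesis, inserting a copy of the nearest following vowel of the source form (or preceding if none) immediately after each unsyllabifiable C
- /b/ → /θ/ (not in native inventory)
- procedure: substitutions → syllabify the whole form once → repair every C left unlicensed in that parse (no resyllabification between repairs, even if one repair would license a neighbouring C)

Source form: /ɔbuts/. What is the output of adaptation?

Substitution: /b/ → /θ/, giving /ɔθuts/.
Syllabifying with onset maximization leaves /t/, /s/ stranded (only a nasal (/m/, /n/, or /ŋ/) is licensed in coda position; onsets are limited to one consonant).
Inserting the epenthetic vowel yields /t/ → /tu/, /s/ → /su/.

ɔθutusu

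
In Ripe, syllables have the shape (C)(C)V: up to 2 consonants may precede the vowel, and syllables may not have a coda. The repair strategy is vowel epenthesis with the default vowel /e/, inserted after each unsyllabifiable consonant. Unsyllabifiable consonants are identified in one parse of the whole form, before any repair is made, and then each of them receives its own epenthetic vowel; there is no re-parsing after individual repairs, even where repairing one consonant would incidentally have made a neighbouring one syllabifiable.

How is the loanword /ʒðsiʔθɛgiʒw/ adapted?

ʒeðsiʔθɛgiʒewe

The consonants /ʒ/, /ʒ/, /w/ cannot be parsed into a legal (C)(C)V syllable (no codas are permitted; onsets may contain at most 2 consonants).
Each unlicensed consonant becomes the onset of a new syllable: /ʒ/ → /ʒe/, /ʒ/ → /ʒe/, /w/ → /we/.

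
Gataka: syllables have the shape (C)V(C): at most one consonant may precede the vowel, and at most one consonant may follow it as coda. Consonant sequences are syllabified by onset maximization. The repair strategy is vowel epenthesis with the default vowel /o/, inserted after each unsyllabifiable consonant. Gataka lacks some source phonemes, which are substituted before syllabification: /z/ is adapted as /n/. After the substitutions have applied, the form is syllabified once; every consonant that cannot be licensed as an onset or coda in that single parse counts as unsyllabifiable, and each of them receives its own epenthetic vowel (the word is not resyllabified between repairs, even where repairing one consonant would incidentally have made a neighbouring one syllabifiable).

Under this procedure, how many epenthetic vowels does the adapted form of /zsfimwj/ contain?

4

After substitution the input is /nsfimwj/.
The unsyllabifiable consonants are /n/, /s/, /w/, /j/; each receives one epenthetic vowel.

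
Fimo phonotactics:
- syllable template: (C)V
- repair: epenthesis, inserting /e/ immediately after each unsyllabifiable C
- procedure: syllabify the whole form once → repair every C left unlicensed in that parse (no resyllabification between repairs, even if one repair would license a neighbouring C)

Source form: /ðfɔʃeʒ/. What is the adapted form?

Syllabifying with onset maximization leaves /ð/, /ʒ/ stranded (no codas are permitted; onsets are limited to one consonant).
Epenthesis after each stranded consonant: /ð/ → /ðe/, /ʒ/ → /ʒe/.

ðefɔʃeʒe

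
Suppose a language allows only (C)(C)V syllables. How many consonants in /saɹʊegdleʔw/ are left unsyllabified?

The consonants /g/, /ʔ/, /w/ cannot be parsed into a legal (C)(C)V syllable (no codas are permitted; onsets may contain at most 2 consonants).

3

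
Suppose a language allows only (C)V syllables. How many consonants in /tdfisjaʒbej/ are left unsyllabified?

The consonants /t/, /d/, /s/, /ʒ/, /j/ cannot be parsed into a legal (C)V syllable (no codas are permitted; onsets are limited to one consonant).

5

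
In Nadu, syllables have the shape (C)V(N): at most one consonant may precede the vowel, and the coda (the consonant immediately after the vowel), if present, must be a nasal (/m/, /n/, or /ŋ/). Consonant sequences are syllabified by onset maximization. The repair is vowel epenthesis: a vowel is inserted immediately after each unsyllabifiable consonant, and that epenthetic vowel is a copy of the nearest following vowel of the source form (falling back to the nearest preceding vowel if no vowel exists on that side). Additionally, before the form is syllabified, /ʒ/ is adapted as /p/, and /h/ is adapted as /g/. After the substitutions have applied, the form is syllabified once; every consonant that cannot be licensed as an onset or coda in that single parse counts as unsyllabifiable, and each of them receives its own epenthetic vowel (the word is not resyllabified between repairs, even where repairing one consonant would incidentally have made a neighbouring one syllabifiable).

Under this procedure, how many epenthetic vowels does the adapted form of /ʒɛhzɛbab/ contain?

After substitution the input is /pɛgzɛbab/.
The unsyllabifiable consonants are /g/, /b/; each receives one epenthetic vowel.

2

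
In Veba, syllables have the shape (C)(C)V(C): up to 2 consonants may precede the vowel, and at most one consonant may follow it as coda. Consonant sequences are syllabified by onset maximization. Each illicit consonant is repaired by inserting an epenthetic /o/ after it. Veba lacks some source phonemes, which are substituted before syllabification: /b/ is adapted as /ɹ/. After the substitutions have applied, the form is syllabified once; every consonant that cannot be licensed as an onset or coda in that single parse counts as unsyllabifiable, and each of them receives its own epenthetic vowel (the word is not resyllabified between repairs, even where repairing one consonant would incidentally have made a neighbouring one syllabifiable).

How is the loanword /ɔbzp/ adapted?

Substitution: /b/ → /ɹ/, giving /ɔɹzp/.
The consonants /z/, /p/ cannot be parsed into a legal (C)(C)V(C) syllable (at most one coda consonant is licensed; onsets may contain at most 2 consonants).
Inserting the epenthetic vowel yields /z/ → /zo/, /p/ → /po/.

ɔɹzopo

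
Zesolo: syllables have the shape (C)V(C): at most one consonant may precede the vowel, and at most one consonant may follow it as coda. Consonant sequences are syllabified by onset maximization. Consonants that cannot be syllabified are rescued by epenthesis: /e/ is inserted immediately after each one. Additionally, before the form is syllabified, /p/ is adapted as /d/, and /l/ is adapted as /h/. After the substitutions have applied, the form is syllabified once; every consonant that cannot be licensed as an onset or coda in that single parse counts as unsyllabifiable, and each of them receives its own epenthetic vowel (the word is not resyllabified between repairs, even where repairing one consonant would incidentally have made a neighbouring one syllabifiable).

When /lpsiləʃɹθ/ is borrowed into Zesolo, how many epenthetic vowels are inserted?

After substitution the input is /hdsihəʃɹθ/.
The unsyllabifiable consonants are /h/, /d/, /ɹ/, /θ/; each receives one epenthetic vowel.

4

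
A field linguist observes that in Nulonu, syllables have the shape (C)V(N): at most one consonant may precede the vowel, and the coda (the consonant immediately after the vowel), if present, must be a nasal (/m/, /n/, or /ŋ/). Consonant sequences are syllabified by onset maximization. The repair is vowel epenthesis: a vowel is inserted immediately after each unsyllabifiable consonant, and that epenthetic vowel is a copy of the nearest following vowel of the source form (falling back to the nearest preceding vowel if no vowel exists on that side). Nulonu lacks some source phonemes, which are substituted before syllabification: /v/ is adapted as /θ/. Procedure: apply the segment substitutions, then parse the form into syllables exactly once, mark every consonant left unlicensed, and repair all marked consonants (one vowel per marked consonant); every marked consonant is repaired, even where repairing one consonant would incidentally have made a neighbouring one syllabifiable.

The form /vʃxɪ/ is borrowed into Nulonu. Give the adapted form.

θɪʃɪxɪ

Substitution: /v/ → /θ/, giving /θʃxɪ/.
Under (C)V(N), the unsyllabifiable consonants are /θ/, /ʃ/ (only a nasal (/m/, /n/, or /ŋ/) is licensed in coda position; onsets are limited to one consonant).
Each unlicensed consonant becomes the onset of a new syllable: /θ/ → /θɪ/, /ʃ/ → /ʃɪ/.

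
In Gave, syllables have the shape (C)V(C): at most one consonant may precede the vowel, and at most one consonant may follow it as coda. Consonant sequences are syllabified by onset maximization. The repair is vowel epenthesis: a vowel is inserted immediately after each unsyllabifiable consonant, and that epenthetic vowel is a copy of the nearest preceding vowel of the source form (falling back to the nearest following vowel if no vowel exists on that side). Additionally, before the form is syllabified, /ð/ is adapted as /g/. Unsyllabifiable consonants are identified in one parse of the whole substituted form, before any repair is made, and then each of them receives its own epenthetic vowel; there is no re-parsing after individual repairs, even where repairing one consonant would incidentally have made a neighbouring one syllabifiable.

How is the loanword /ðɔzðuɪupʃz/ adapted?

Substitution: /ð/ → /g/, giving /gɔzguɪupʃz/.
The consonants /ʃ/, /z/ cannot be parsed into a legal (C)V(C) syllable (at most one coda consonant is licensed; onsets are limited to one consonant).
Inserting the epenthetic vowel yields /ʃ/ → /ʃu/, /z/ → /zu/.

gɔzguɪupʃuzu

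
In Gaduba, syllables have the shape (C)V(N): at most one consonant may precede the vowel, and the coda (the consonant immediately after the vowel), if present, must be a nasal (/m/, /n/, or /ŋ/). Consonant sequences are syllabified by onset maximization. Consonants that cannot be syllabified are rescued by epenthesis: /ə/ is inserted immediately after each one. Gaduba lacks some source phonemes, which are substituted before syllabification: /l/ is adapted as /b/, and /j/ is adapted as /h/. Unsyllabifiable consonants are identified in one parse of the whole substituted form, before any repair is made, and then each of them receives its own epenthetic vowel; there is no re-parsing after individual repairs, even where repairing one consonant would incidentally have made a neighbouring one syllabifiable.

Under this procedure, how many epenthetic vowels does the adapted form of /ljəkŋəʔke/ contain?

After substitution the input is /bhəkŋəʔke/.
The unsyllabifiable consonants are /b/, /k/, /ʔ/; each receives one epenthetic vowel.

3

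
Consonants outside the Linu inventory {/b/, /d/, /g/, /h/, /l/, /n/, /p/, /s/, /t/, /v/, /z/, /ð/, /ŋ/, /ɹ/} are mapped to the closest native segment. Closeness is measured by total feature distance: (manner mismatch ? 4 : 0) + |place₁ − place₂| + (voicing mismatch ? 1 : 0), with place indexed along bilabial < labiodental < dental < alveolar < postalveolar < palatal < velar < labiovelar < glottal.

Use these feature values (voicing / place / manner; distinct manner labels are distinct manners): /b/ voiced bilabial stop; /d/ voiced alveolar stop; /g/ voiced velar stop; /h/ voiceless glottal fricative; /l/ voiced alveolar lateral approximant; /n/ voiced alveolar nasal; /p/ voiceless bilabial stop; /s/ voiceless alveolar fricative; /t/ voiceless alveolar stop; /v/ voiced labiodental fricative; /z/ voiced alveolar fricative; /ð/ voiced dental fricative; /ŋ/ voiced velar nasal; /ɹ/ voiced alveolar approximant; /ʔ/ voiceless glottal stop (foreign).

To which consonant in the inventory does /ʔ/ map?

g

/g/ is closest: same manner (stop), place distance 2 (glottal→velar), voicing differs (+1); total 3. Next closest is /h/ at distance 4.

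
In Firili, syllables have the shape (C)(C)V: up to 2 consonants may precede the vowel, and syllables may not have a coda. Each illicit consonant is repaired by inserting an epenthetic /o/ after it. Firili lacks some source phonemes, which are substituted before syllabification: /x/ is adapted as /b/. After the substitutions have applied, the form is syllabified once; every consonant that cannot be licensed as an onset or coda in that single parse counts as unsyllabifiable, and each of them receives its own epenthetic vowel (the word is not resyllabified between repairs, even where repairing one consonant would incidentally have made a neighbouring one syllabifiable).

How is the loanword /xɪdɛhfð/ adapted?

bɪdɛhofoðo

Substitution: /x/ → /b/, giving /bɪdɛhfð/.
The consonants /h/, /f/, /ð/ cannot be parsed into a legal (C)(C)V syllable (no codas are permitted; onsets may contain at most 2 consonants).
Inserting the epenthetic vowel yields /h/ → /ho/, /f/ → /fo/, /ð/ → /ðo/.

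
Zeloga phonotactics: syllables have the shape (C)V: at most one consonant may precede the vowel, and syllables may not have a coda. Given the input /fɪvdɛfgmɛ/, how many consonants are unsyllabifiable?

3

The consonants /v/, /f/, /g/ cannot be parsed into a legal (C)V syllable (no codas are permitted; onsets are limited to one consonant).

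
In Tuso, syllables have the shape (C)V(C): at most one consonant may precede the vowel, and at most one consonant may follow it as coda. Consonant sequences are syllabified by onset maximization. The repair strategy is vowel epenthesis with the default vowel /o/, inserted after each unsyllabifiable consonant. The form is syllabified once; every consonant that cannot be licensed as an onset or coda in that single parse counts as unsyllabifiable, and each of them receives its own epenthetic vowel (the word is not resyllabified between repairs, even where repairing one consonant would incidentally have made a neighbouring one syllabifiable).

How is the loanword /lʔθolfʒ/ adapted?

Under (C)V(C), the unsyllabifiable consonants are /l/, /ʔ/, /f/, /ʒ/ (at most one coda consonant is licensed; onsets are limited to one consonant).
Inserting the epenthetic vowel yields /l/ → /lo/, /ʔ/ → /ʔo/, /f/ → /fo/, /ʒ/ → /ʒo/.

loʔoθolfoʒo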